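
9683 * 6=58098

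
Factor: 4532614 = 2^1* 2266307^1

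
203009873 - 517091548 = -314081675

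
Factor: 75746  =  2^1 * 11^2 * 313^1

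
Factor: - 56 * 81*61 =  - 276696  =  - 2^3*3^4*7^1 * 61^1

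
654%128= 14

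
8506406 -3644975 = 4861431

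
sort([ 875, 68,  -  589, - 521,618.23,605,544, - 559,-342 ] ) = [ - 589, - 559, - 521,-342 , 68, 544,605,618.23,875 ]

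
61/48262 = 61/48262 = 0.00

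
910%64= 14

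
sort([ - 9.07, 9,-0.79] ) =[ - 9.07, - 0.79, 9]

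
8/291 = 8/291 = 0.03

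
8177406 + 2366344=10543750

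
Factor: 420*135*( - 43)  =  -2^2*3^4*5^2*7^1*43^1 = - 2438100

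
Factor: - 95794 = - 2^1*211^1*227^1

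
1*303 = 303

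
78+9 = 87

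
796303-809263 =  - 12960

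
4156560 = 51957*80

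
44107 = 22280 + 21827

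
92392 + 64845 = 157237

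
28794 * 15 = 431910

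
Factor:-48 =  - 2^4 * 3^1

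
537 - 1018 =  - 481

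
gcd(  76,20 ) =4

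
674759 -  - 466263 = 1141022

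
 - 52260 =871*( - 60)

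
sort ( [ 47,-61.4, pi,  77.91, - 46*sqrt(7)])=[-46*sqrt(7), - 61.4,pi,47, 77.91 ]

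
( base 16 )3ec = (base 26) 1CG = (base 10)1004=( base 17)381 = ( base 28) 17o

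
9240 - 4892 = 4348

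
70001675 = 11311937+58689738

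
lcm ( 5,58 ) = 290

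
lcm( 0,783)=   0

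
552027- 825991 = -273964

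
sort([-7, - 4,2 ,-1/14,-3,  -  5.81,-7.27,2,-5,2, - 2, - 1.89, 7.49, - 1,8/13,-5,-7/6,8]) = [-7.27, - 7  , - 5.81,-5,-5,  -  4, - 3 , - 2, - 1.89 ,-7/6,-1, - 1/14, 8/13,2, 2, 2,7.49, 8]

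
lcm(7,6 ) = 42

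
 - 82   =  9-91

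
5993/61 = 5993/61 = 98.25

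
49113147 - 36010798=13102349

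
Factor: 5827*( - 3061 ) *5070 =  - 2^1*3^1 * 5^1 * 13^2*3061^1*5827^1 = - 90430786290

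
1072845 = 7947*135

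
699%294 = 111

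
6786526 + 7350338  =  14136864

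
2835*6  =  17010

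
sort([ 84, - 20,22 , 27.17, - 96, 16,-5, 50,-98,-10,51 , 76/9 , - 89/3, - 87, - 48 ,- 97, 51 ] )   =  [ - 98, - 97, - 96, - 87, - 48, - 89/3,  -  20,- 10,  -  5,  76/9,16,22,27.17  ,  50, 51, 51, 84]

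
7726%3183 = 1360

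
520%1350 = 520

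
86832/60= 7236/5 = 1447.20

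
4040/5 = 808= 808.00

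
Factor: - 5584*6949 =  - 2^4 *349^1*6949^1=- 38803216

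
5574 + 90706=96280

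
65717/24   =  2738 + 5/24= 2738.21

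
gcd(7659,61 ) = 1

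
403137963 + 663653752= 1066791715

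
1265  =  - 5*( -253)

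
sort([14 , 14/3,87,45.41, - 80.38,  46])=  [ - 80.38 , 14/3,14,45.41,46,87 ]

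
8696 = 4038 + 4658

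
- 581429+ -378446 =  - 959875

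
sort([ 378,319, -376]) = [ - 376,319 , 378 ]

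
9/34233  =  3/11411=0.00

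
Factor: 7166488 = 2^3 * 7^1*127973^1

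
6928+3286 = 10214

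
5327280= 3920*1359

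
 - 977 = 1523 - 2500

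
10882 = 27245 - 16363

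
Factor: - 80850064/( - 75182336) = 5053129/4698896=2^( - 4)  *  1499^1*3371^1*293681^( - 1)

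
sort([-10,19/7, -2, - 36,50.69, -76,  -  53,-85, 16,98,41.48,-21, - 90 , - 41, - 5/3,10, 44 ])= [-90 , - 85,-76,-53, - 41,  -  36,- 21, -10, - 2 , - 5/3, 19/7,10,  16, 41.48,44,50.69,98]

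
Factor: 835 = 5^1*167^1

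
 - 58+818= 760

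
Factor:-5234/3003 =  - 2^1 * 3^ ( - 1)*7^( - 1)*11^( - 1 )*13^(  -  1 )*2617^1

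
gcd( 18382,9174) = 2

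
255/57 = 85/19 = 4.47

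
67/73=67/73  =  0.92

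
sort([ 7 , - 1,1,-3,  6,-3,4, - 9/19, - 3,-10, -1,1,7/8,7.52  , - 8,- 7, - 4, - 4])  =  [ - 10, - 8, - 7,-4,-4, - 3,-3,-3,-1,-1, - 9/19,7/8,1,1,  4,  6, 7,7.52]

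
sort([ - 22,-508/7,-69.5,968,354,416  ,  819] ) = [-508/7,  -  69.5, - 22, 354,  416,819,968]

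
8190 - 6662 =1528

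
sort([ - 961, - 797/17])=[-961,- 797/17] 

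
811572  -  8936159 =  - 8124587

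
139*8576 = 1192064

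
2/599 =2/599 =0.00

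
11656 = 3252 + 8404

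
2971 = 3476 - 505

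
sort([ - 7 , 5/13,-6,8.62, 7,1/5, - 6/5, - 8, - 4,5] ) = [ - 8, - 7, - 6, - 4, - 6/5 , 1/5, 5/13,  5, 7,8.62 ]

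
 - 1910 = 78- 1988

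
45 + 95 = 140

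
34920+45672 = 80592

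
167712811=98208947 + 69503864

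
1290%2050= 1290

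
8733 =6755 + 1978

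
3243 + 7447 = 10690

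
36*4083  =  146988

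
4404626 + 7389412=11794038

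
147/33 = 4+5/11 = 4.45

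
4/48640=1/12160 =0.00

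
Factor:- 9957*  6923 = -68932311 = - 3^1*7^1*23^1*43^1*3319^1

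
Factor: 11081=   7^1*1583^1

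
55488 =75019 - 19531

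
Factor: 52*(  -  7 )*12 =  - 2^4*3^1*7^1*13^1=- 4368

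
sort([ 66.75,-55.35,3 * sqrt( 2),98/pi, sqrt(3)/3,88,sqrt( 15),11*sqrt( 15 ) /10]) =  [-55.35,sqrt( 3 ) /3, sqrt( 15),3*sqrt( 2) , 11*sqrt(15)/10, 98/pi, 66.75,88]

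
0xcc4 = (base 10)3268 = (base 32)364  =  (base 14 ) 1296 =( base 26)4LI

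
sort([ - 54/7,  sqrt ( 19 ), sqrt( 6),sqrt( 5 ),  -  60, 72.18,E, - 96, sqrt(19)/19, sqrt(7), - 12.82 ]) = [ - 96, - 60,  -  12.82 ,-54/7, sqrt( 19) /19,sqrt( 5),sqrt( 6),sqrt(7),E, sqrt( 19), 72.18]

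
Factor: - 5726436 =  - 2^2*3^1*61^1 *7823^1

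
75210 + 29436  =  104646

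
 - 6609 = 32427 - 39036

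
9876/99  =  3292/33 = 99.76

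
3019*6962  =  21018278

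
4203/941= 4203/941  =  4.47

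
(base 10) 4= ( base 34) 4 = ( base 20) 4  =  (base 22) 4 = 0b100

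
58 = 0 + 58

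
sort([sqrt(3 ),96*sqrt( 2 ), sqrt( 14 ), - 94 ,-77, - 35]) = [ - 94, - 77, - 35, sqrt( 3),  sqrt( 14 ), 96*sqrt( 2 )] 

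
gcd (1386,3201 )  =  33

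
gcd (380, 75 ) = 5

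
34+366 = 400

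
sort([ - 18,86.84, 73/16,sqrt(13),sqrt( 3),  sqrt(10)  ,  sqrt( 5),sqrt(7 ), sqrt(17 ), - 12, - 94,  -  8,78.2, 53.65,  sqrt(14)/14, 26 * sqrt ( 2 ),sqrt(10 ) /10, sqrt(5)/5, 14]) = [  -  94,-18, - 12, - 8, sqrt( 14)/14 , sqrt(10)/10  ,  sqrt ( 5 )/5, sqrt( 3), sqrt( 5 ),sqrt( 7),  sqrt( 10 ), sqrt( 13),sqrt( 17 ), 73/16 , 14,26 * sqrt( 2), 53.65, 78.2,86.84 ] 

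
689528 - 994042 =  - 304514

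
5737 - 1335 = 4402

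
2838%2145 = 693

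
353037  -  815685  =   - 462648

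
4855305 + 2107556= 6962861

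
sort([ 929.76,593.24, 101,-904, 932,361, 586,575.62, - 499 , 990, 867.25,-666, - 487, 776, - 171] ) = [ - 904, - 666, - 499, - 487, - 171, 101, 361 , 575.62, 586, 593.24,776,  867.25, 929.76, 932, 990]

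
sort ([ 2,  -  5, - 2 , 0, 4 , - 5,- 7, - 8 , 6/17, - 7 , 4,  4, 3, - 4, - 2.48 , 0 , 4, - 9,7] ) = [ - 9, - 8, - 7, - 7,-5, - 5, - 4, - 2.48,  -  2 , 0, 0,6/17,2, 3,4,  4, 4,4,  7]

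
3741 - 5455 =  - 1714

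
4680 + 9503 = 14183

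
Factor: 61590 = 2^1*3^1*5^1*2053^1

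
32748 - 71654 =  - 38906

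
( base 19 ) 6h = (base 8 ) 203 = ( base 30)4B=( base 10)131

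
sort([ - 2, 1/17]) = [ - 2, 1/17]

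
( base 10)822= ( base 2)1100110110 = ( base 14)42a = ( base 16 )336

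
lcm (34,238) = 238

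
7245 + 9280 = 16525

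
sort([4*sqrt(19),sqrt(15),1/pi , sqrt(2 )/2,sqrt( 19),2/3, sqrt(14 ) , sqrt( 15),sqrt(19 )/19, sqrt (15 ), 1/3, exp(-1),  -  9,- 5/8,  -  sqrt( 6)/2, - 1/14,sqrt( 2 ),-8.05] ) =[ - 9, - 8.05, - sqrt ( 6 )/2, - 5/8, - 1/14,sqrt(19 ) /19,1/pi , 1/3,  exp( - 1 ),2/3,  sqrt(2 )/2, sqrt( 2),sqrt( 14 ),sqrt(15),  sqrt( 15 ), sqrt( 15),sqrt( 19 ) , 4*sqrt( 19) ]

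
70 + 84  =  154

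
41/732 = 41/732= 0.06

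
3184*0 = 0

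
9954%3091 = 681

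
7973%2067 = 1772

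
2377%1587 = 790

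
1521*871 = 1324791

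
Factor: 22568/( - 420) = -2^1*3^(-1)*5^( - 1) *13^1* 31^1 = - 806/15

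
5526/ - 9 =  - 614 + 0/1=- 614.00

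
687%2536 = 687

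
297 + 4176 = 4473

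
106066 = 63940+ 42126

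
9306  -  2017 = 7289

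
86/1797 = 86/1797= 0.05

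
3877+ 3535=7412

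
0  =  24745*0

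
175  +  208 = 383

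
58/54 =1 + 2/27= 1.07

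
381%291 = 90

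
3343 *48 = 160464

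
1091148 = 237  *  4604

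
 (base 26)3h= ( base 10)95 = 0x5F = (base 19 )50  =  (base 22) 47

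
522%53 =45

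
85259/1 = 85259 = 85259.00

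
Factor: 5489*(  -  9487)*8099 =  - 7^1*11^1 *13^1*53^1*89^1*179^1*499^1 =- 421748484157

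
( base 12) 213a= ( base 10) 3646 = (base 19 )A1H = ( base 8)7076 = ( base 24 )67M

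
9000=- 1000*( - 9)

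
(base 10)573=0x23d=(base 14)2cd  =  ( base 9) 706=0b1000111101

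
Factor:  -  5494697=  - 13^3*41^1 * 61^1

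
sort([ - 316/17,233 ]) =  [-316/17, 233]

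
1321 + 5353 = 6674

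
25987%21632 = 4355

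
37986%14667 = 8652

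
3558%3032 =526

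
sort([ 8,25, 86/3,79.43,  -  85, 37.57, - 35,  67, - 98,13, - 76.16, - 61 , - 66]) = [  -  98,  -  85, - 76.16, - 66,  -  61,  -  35 , 8, 13, 25,86/3, 37.57, 67 , 79.43]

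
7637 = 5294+2343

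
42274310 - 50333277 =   -  8058967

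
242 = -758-- 1000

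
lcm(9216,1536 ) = 9216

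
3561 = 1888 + 1673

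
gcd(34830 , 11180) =430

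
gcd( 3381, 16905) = 3381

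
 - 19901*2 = - 39802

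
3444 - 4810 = -1366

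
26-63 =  - 37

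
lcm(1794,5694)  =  130962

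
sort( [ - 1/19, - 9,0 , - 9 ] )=[ - 9, - 9, - 1/19,0 ]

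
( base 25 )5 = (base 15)5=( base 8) 5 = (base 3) 12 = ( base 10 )5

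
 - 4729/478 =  - 4729/478 = - 9.89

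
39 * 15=585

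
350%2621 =350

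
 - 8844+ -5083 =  - 13927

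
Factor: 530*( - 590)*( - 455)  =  2^2 * 5^3 * 7^1*13^1 * 53^1*59^1  =  142278500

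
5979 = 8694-2715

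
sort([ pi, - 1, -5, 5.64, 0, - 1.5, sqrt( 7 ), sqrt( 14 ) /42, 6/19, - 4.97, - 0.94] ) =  [  -  5, -4.97, - 1.5,-1 ,-0.94,0,  sqrt( 14) /42, 6/19,sqrt ( 7 ), pi, 5.64]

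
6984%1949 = 1137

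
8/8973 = 8/8973 = 0.00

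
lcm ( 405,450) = 4050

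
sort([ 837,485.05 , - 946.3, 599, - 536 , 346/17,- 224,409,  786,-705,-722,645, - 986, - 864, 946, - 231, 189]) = [ - 986,-946.3  , - 864, - 722,-705, - 536,-231,-224,346/17 , 189,  409, 485.05,599,645,786, 837 , 946 ]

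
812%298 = 216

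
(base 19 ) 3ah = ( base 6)5550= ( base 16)50a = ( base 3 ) 1202210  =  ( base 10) 1290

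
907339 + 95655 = 1002994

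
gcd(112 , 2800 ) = 112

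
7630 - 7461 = 169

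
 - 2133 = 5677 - 7810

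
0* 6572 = 0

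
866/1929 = 866/1929 = 0.45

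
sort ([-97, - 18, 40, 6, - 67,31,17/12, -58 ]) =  [- 97 ,-67, - 58 ,  -  18, 17/12,6,31 , 40]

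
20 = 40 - 20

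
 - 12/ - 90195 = 4/30065=0.00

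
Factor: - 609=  -3^1*7^1* 29^1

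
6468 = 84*77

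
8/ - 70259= - 8/70259=-0.00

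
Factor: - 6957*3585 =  - 24940845 = -  3^3*5^1*239^1*773^1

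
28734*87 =2499858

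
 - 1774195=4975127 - 6749322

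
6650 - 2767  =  3883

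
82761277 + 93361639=176122916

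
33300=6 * 5550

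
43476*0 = 0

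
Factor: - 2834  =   - 2^1 * 13^1*109^1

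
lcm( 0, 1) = 0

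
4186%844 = 810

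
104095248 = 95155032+8940216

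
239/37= 6 + 17/37 = 6.46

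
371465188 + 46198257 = 417663445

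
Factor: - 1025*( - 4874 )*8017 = 40051729450= 2^1*5^2*41^1*2437^1*8017^1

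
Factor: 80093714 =2^1*40046857^1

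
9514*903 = 8591142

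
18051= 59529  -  41478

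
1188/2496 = 99/208 = 0.48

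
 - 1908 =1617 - 3525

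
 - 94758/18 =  -15793/3  =  - 5264.33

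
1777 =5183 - 3406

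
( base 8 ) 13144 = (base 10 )5732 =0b1011001100100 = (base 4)1121210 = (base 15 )1A72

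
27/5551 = 27/5551 = 0.00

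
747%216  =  99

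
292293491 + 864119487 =1156412978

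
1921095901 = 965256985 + 955838916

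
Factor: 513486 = 2^1 * 3^3*37^1*257^1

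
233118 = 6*38853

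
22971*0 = 0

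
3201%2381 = 820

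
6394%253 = 69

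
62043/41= 62043/41=1513.24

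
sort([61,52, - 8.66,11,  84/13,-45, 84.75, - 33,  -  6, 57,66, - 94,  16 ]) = [ - 94, - 45,-33, - 8.66, - 6,84/13, 11,  16, 52, 57,61, 66, 84.75 ]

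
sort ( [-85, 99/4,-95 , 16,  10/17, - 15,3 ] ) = [-95, - 85, - 15,10/17, 3,16, 99/4] 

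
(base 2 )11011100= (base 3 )22011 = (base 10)220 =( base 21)AA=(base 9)264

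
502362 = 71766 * 7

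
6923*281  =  1945363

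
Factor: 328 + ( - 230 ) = 2^1*7^2 = 98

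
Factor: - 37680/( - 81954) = 40/87 =2^3*3^( - 1)*5^1 * 29^( - 1)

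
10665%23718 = 10665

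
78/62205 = 2/1595=0.00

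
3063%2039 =1024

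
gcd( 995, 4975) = 995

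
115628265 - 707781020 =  - 592152755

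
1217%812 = 405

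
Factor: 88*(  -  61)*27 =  - 2^3*3^3*11^1*61^1 = - 144936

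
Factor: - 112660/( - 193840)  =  5633/9692  =  2^ ( - 2)*43^1*131^1*2423^(- 1 ) 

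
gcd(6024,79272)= 24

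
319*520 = 165880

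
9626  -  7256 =2370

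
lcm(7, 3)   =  21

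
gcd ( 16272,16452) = 36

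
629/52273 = 629/52273= 0.01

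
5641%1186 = 897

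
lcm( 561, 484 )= 24684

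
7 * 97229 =680603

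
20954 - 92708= - 71754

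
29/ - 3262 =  - 1  +  3233/3262 =- 0.01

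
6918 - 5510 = 1408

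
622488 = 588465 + 34023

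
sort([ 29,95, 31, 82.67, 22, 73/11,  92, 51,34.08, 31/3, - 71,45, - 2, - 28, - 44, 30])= [ - 71, - 44, - 28, - 2,73/11, 31/3, 22,29, 30,31, 34.08, 45, 51, 82.67, 92,95]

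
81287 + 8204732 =8286019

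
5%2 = 1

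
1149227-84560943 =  - 83411716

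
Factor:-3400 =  - 2^3*5^2*17^1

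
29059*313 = 9095467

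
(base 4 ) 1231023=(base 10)6987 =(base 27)9fl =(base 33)6do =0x1B4B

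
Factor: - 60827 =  - 13^1*4679^1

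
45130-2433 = 42697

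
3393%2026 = 1367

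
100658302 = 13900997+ 86757305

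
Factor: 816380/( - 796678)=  - 408190/398339 = - 2^1 * 5^1* 40819^1 * 398339^ ( - 1)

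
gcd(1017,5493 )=3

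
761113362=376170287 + 384943075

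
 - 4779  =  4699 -9478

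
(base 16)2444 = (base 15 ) 2B3E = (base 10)9284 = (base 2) 10010001000100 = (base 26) dj2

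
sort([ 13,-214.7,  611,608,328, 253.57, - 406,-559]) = [ - 559, - 406, - 214.7,13,253.57,328, 608,611]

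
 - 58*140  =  - 8120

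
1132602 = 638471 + 494131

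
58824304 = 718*81928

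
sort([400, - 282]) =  [ - 282,400]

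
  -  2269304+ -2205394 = -4474698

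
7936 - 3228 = 4708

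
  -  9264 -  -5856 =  - 3408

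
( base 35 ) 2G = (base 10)86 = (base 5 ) 321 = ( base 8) 126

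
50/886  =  25/443 = 0.06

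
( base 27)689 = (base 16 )11F7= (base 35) 3qe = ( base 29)5DH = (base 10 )4599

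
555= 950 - 395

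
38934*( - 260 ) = -10122840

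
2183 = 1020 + 1163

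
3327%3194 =133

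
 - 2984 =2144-5128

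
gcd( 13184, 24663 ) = 1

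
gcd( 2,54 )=2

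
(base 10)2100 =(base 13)c57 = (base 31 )25n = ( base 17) 749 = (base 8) 4064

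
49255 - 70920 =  - 21665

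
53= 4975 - 4922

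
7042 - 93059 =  -86017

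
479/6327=479/6327 = 0.08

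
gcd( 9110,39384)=2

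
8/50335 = 8/50335 = 0.00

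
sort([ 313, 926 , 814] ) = [ 313,814 , 926]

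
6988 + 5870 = 12858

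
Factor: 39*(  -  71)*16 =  - 44304  =  - 2^4*3^1*13^1*71^1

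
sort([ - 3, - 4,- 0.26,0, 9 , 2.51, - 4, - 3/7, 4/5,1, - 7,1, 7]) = [ - 7,  -  4, - 4,-3, - 3/7, - 0.26,0,4/5, 1, 1,2.51, 7, 9 ]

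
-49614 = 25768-75382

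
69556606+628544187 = 698100793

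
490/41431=490/41431=0.01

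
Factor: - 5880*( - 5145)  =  2^3* 3^2*5^2*7^5 = 30252600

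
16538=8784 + 7754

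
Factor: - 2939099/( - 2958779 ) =37^ (-1)* 1213^1*2423^1*79967^( - 1 ) 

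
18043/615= 18043/615 = 29.34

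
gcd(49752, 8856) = 72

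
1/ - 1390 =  - 1 + 1389/1390 = - 0.00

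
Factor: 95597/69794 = 2^(-1) * 34897^( - 1)*95597^1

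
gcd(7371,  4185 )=27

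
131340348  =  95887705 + 35452643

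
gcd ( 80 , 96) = 16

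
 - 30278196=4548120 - 34826316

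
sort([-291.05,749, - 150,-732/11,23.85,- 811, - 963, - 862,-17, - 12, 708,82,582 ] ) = [-963, - 862,-811,- 291.05, - 150,-732/11,-17, - 12,  23.85,82 , 582,708,749 ]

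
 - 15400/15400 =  - 1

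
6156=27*228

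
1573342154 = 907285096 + 666057058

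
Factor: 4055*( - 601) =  - 5^1*601^1*811^1 = - 2437055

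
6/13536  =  1/2256 = 0.00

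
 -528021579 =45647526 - 573669105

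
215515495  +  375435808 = 590951303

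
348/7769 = 348/7769 = 0.04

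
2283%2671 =2283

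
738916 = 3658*202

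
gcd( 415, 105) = 5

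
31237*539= 16836743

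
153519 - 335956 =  - 182437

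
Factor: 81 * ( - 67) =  - 5427 = - 3^4 * 67^1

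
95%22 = 7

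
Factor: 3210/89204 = 2^( - 1)*3^1*5^1*29^( - 1)*107^1*769^(  -  1) =1605/44602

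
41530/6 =6921 + 2/3 = 6921.67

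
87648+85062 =172710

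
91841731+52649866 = 144491597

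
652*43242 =28193784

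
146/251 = 146/251 = 0.58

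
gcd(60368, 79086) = 98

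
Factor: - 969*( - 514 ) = 498066= 2^1*3^1*17^1*19^1* 257^1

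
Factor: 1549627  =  223^1*6949^1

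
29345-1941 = 27404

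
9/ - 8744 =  - 9/8744 = - 0.00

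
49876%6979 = 1023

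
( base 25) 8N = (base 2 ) 11011111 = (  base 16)df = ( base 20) b3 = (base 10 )223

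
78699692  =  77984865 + 714827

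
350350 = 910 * 385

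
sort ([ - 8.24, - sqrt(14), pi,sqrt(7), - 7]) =[-8.24,  -  7, - sqrt(14), sqrt(7 ),pi ]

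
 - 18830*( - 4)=75320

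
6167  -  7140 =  - 973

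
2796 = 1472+1324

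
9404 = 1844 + 7560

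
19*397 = 7543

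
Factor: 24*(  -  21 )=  - 504  =  - 2^3*3^2 * 7^1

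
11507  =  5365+6142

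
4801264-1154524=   3646740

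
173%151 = 22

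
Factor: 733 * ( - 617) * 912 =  - 2^4 *3^1 * 19^1*617^1*733^1 = - 412462032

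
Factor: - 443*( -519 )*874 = 2^1*3^1*19^1*23^1* 173^1*443^1 = 200947458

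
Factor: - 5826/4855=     -  6/5 =- 2^1 * 3^1 * 5^( - 1 )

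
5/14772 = 5/14772 = 0.00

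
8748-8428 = 320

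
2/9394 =1/4697 = 0.00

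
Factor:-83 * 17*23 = - 32453=- 17^1*23^1 *83^1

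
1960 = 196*10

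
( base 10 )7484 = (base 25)bo9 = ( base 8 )16474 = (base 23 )e39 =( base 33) 6SQ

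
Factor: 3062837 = 3062837^1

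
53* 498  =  26394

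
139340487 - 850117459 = -710776972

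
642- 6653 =-6011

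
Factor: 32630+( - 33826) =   -  1196= - 2^2*13^1*23^1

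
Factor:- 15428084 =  - 2^2* 7^1*551003^1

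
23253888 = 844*27552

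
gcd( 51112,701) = 1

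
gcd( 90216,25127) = 1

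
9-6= 3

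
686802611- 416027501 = 270775110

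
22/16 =11/8 = 1.38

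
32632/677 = 32632/677 = 48.20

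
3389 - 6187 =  - 2798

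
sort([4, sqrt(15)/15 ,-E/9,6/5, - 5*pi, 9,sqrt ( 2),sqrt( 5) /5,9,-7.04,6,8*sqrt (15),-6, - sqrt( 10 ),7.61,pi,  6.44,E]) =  [-5*  pi,  -  7.04,-6,-sqrt( 10), - E/9, sqrt( 15) /15,sqrt( 5 )/5,  6/5,sqrt( 2) , E, pi, 4,6, 6.44,7.61,9, 9,8*sqrt( 15)] 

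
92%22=4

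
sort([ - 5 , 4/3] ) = [-5,4/3 ] 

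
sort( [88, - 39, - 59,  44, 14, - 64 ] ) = [ - 64, - 59  , - 39, 14, 44,88]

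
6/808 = 3/404= 0.01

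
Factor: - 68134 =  - 2^1*11^1*19^1*163^1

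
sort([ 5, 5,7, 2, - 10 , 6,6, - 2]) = [ - 10, - 2,  2, 5, 5,6,6, 7] 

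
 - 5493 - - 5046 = - 447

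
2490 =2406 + 84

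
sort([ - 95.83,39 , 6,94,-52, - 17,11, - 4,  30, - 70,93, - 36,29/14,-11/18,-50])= [ - 95.83, - 70, - 52 ,-50, - 36 , - 17,- 4, - 11/18 , 29/14 , 6,11,30,39,93, 94] 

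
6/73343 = 6/73343 =0.00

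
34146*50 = 1707300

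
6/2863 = 6/2863 =0.00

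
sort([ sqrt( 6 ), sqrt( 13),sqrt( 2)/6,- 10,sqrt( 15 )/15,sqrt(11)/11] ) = [  -  10, sqrt(2)/6,sqrt(15 )/15, sqrt( 11)/11 , sqrt(6), sqrt ( 13 )]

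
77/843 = 77/843 = 0.09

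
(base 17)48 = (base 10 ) 76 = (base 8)114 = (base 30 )2G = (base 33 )2a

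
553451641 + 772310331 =1325761972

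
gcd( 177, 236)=59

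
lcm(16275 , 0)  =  0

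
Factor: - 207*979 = -3^2*11^1*23^1*89^1 = -202653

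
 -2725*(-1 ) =2725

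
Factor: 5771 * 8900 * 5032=2^5 * 5^2*17^1 * 29^1* 37^1*89^1 * 199^1 = 258453080800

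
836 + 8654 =9490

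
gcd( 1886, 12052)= 46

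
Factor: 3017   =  7^1*431^1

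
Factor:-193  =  -193^1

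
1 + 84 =85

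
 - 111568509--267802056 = 156233547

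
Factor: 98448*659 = 2^4*3^1*7^1*293^1*659^1 = 64877232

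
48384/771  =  62 + 194/257 = 62.75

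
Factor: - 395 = - 5^1*79^1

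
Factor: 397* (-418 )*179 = - 2^1*11^1*19^1*179^1*397^1 = -  29704334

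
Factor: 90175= 5^2 * 3607^1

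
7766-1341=6425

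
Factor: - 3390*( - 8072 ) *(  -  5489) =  - 2^4 * 3^1 *5^1*11^1 * 113^1 * 499^1* 1009^1 = - 150201435120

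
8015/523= 15 + 170/523 = 15.33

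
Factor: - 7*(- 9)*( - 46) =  - 2898 =-  2^1 * 3^2 *7^1*23^1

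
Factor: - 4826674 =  - 2^1*17^1*141961^1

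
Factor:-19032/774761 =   -  24/977 = -2^3*3^1*977^(  -  1 ) 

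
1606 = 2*803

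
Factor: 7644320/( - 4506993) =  - 2^5*3^(-2)*5^1*  47777^1*500777^( - 1)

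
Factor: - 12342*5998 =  - 2^2*3^1*11^2 * 17^1*2999^1 = -74027316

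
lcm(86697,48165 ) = 433485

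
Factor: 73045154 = 2^1*7^1*13^1*401347^1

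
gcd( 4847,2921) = 1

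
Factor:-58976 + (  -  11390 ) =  - 2^1*151^1*233^1  =  -70366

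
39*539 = 21021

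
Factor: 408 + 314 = 2^1*19^2= 722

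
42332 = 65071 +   -  22739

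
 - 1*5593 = -5593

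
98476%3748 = 1028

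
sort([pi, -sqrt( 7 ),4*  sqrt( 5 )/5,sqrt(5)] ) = [- sqrt( 7),4*sqrt(5 )/5,sqrt( 5 ),pi]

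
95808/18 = 15968/3= 5322.67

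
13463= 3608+9855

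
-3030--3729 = 699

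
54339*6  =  326034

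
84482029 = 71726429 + 12755600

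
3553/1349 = 187/71 = 2.63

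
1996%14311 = 1996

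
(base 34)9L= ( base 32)A7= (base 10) 327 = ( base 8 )507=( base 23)e5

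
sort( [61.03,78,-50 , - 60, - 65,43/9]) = [ - 65, - 60,  -  50,43/9,61.03, 78]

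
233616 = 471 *496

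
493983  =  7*70569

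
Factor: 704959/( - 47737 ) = - 71^1 * 9929^1 * 47737^( - 1 ) 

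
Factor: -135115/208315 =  - 443^1*683^ (-1) = -443/683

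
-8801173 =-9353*941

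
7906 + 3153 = 11059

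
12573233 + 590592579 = 603165812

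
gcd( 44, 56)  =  4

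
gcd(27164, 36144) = 4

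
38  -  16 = 22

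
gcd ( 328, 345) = 1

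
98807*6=592842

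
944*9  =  8496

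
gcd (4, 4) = 4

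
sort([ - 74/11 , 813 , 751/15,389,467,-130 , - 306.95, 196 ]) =[-306.95, - 130, - 74/11, 751/15, 196,389 , 467,813 ] 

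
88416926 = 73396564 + 15020362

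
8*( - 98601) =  - 788808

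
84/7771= 84/7771= 0.01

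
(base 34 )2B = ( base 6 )211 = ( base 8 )117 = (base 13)61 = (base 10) 79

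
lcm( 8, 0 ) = 0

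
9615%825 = 540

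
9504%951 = 945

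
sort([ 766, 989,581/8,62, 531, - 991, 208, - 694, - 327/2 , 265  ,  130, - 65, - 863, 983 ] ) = [ - 991,-863,- 694, - 327/2, - 65,62 , 581/8,130, 208,265, 531,  766, 983,989]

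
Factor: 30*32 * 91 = 2^6*  3^1*5^1 *7^1*13^1 = 87360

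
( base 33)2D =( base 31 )2h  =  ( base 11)72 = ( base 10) 79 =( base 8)117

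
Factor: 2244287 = 2244287^1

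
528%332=196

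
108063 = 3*36021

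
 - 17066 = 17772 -34838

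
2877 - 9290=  - 6413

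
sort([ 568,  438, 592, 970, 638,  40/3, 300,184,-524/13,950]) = [-524/13, 40/3, 184,300, 438,  568, 592,638, 950, 970 ]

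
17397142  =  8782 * 1981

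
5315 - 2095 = 3220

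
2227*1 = 2227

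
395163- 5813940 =- 5418777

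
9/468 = 1/52 = 0.02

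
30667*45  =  1380015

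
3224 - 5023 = - 1799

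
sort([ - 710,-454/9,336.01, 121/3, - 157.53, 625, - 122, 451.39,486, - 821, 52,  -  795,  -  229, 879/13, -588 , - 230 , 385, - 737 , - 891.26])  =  [ - 891.26, - 821, - 795,- 737, - 710, - 588, - 230, - 229, - 157.53 , - 122,  -  454/9,  121/3,52, 879/13, 336.01 , 385,451.39 , 486, 625 ] 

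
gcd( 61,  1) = 1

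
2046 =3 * 682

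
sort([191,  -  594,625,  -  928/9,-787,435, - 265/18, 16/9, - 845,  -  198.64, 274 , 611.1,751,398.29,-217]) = [ - 845, - 787,- 594, - 217,-198.64,-928/9, - 265/18, 16/9, 191 , 274, 398.29,435,611.1,625,751 ]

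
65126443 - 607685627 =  - 542559184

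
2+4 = 6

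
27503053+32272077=59775130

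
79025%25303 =3116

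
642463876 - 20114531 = 622349345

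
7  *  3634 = 25438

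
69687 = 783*89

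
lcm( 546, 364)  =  1092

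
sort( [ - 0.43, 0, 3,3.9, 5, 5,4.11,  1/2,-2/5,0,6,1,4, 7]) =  [ - 0.43, - 2/5,0, 0,1/2,1, 3,  3.9,4,4.11,  5,5,  6,  7 ] 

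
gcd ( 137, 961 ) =1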